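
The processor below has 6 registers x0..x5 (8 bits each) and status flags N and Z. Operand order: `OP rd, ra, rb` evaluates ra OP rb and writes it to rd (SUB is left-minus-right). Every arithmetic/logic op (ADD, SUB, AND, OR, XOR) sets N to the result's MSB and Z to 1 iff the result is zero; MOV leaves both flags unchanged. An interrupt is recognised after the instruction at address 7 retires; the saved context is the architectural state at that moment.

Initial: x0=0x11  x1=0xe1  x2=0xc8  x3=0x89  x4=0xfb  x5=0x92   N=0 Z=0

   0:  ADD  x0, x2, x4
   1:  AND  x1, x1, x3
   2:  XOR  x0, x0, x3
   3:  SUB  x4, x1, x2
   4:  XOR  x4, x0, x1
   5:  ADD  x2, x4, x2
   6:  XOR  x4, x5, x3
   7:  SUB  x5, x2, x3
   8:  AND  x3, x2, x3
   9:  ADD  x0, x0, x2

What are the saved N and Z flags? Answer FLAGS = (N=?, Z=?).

FLAGS = (N=0, Z=0)

after  0: x0=0xc3 x1=0xe1 x2=0xc8 x3=0x89 x4=0xfb x5=0x92  N=1 Z=0
after  1: x0=0xc3 x1=0x81 x2=0xc8 x3=0x89 x4=0xfb x5=0x92  N=1 Z=0
after  2: x0=0x4a x1=0x81 x2=0xc8 x3=0x89 x4=0xfb x5=0x92  N=0 Z=0
after  3: x0=0x4a x1=0x81 x2=0xc8 x3=0x89 x4=0xb9 x5=0x92  N=1 Z=0
after  4: x0=0x4a x1=0x81 x2=0xc8 x3=0x89 x4=0xcb x5=0x92  N=1 Z=0
after  5: x0=0x4a x1=0x81 x2=0x93 x3=0x89 x4=0xcb x5=0x92  N=1 Z=0
after  6: x0=0x4a x1=0x81 x2=0x93 x3=0x89 x4=0x1b x5=0x92  N=0 Z=0
after  7: x0=0x4a x1=0x81 x2=0x93 x3=0x89 x4=0x1b x5=0x0a  N=0 Z=0
-- IRQ taken; context saved, return-PC = 8 --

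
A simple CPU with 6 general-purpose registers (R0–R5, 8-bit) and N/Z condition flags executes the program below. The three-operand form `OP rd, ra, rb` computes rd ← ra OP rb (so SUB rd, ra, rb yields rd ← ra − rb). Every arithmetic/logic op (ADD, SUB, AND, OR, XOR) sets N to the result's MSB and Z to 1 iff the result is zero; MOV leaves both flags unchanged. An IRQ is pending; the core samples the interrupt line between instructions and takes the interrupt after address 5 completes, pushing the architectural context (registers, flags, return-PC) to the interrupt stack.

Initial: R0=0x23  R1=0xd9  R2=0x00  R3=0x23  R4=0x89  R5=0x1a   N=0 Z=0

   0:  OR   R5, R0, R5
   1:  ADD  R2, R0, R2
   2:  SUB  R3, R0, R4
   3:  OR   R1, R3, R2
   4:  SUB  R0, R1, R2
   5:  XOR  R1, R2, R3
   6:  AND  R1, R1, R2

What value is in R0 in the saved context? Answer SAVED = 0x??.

after  0: R0=0x23 R1=0xd9 R2=0x00 R3=0x23 R4=0x89 R5=0x3b  N=0 Z=0
after  1: R0=0x23 R1=0xd9 R2=0x23 R3=0x23 R4=0x89 R5=0x3b  N=0 Z=0
after  2: R0=0x23 R1=0xd9 R2=0x23 R3=0x9a R4=0x89 R5=0x3b  N=1 Z=0
after  3: R0=0x23 R1=0xbb R2=0x23 R3=0x9a R4=0x89 R5=0x3b  N=1 Z=0
after  4: R0=0x98 R1=0xbb R2=0x23 R3=0x9a R4=0x89 R5=0x3b  N=1 Z=0
after  5: R0=0x98 R1=0xb9 R2=0x23 R3=0x9a R4=0x89 R5=0x3b  N=1 Z=0
-- IRQ taken; context saved, return-PC = 6 --

SAVED = 0x98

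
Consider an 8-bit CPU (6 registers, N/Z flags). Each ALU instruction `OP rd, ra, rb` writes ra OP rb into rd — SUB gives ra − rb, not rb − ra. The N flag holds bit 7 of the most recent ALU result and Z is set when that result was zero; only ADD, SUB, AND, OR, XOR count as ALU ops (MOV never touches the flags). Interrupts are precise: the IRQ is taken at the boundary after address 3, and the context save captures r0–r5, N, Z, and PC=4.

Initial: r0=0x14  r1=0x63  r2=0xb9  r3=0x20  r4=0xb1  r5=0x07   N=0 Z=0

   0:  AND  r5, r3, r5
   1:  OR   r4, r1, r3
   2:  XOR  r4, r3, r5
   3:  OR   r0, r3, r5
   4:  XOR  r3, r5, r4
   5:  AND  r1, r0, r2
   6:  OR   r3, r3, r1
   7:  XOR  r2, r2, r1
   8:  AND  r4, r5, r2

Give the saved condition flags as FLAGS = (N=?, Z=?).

after  0: r0=0x14 r1=0x63 r2=0xb9 r3=0x20 r4=0xb1 r5=0x00  N=0 Z=1
after  1: r0=0x14 r1=0x63 r2=0xb9 r3=0x20 r4=0x63 r5=0x00  N=0 Z=0
after  2: r0=0x14 r1=0x63 r2=0xb9 r3=0x20 r4=0x20 r5=0x00  N=0 Z=0
after  3: r0=0x20 r1=0x63 r2=0xb9 r3=0x20 r4=0x20 r5=0x00  N=0 Z=0
-- IRQ taken; context saved, return-PC = 4 --

FLAGS = (N=0, Z=0)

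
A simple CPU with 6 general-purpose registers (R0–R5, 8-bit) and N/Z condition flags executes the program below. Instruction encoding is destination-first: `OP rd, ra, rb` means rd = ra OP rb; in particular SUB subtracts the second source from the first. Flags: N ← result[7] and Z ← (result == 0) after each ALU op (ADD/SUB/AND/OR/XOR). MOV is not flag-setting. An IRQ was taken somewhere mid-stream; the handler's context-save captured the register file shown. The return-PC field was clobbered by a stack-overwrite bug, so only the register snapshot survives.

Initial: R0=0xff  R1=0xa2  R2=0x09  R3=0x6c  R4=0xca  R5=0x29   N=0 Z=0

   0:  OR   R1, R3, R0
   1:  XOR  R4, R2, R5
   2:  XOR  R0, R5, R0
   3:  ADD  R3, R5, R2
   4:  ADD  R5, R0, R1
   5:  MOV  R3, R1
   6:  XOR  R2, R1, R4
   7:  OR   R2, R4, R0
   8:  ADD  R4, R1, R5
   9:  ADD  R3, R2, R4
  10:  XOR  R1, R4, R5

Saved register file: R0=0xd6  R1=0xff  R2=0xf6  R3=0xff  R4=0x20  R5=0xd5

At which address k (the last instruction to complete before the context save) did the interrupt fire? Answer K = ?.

K = 7

after  0: R0=0xff R1=0xff R2=0x09 R3=0x6c R4=0xca R5=0x29  N=1 Z=0
after  1: R0=0xff R1=0xff R2=0x09 R3=0x6c R4=0x20 R5=0x29  N=0 Z=0
after  2: R0=0xd6 R1=0xff R2=0x09 R3=0x6c R4=0x20 R5=0x29  N=1 Z=0
after  3: R0=0xd6 R1=0xff R2=0x09 R3=0x32 R4=0x20 R5=0x29  N=0 Z=0
after  4: R0=0xd6 R1=0xff R2=0x09 R3=0x32 R4=0x20 R5=0xd5  N=1 Z=0
after  5: R0=0xd6 R1=0xff R2=0x09 R3=0xff R4=0x20 R5=0xd5  N=1 Z=0
after  6: R0=0xd6 R1=0xff R2=0xdf R3=0xff R4=0x20 R5=0xd5  N=1 Z=0
after  7: R0=0xd6 R1=0xff R2=0xf6 R3=0xff R4=0x20 R5=0xd5  N=1 Z=0
-- IRQ taken; context saved, return-PC = 8 --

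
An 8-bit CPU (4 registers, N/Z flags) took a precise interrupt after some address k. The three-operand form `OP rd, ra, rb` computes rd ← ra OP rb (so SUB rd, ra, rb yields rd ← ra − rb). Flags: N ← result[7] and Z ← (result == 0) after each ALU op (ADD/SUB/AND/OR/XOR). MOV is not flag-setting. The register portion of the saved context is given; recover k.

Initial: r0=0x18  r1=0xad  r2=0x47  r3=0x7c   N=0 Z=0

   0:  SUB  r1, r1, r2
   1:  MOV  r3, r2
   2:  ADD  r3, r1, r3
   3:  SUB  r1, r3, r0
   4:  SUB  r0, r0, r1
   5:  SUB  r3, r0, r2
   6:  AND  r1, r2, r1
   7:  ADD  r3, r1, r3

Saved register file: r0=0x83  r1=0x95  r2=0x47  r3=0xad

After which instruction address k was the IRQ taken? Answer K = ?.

K = 4

after  0: r0=0x18 r1=0x66 r2=0x47 r3=0x7c  N=0 Z=0
after  1: r0=0x18 r1=0x66 r2=0x47 r3=0x47  N=0 Z=0
after  2: r0=0x18 r1=0x66 r2=0x47 r3=0xad  N=1 Z=0
after  3: r0=0x18 r1=0x95 r2=0x47 r3=0xad  N=1 Z=0
after  4: r0=0x83 r1=0x95 r2=0x47 r3=0xad  N=1 Z=0
-- IRQ taken; context saved, return-PC = 5 --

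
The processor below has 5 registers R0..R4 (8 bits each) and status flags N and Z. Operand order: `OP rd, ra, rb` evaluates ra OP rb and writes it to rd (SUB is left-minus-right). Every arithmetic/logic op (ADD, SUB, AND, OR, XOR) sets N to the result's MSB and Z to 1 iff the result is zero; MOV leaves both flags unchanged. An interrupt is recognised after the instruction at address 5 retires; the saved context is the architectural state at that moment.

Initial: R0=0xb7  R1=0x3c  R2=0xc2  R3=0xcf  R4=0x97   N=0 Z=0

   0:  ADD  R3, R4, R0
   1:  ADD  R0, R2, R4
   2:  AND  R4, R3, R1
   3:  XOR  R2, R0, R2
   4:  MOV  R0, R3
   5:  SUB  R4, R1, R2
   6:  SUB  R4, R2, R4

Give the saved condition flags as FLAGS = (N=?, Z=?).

after  0: R0=0xb7 R1=0x3c R2=0xc2 R3=0x4e R4=0x97  N=0 Z=0
after  1: R0=0x59 R1=0x3c R2=0xc2 R3=0x4e R4=0x97  N=0 Z=0
after  2: R0=0x59 R1=0x3c R2=0xc2 R3=0x4e R4=0x0c  N=0 Z=0
after  3: R0=0x59 R1=0x3c R2=0x9b R3=0x4e R4=0x0c  N=1 Z=0
after  4: R0=0x4e R1=0x3c R2=0x9b R3=0x4e R4=0x0c  N=1 Z=0
after  5: R0=0x4e R1=0x3c R2=0x9b R3=0x4e R4=0xa1  N=1 Z=0
-- IRQ taken; context saved, return-PC = 6 --

FLAGS = (N=1, Z=0)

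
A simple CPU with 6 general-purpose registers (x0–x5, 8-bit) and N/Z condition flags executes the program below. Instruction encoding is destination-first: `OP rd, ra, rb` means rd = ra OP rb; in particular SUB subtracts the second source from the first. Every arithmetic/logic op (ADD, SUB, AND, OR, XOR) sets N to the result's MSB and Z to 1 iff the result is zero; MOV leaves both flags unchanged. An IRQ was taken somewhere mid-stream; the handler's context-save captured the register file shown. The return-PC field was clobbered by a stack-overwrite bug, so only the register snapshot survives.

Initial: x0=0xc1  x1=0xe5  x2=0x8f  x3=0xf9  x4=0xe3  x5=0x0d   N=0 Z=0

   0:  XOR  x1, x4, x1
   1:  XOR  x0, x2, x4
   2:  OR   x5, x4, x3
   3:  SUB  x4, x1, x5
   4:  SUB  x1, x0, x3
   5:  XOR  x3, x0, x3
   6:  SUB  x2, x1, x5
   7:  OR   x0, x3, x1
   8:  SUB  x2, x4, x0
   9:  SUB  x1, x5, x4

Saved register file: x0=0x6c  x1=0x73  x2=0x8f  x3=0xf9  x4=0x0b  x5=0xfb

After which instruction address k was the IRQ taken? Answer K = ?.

after  0: x0=0xc1 x1=0x06 x2=0x8f x3=0xf9 x4=0xe3 x5=0x0d  N=0 Z=0
after  1: x0=0x6c x1=0x06 x2=0x8f x3=0xf9 x4=0xe3 x5=0x0d  N=0 Z=0
after  2: x0=0x6c x1=0x06 x2=0x8f x3=0xf9 x4=0xe3 x5=0xfb  N=1 Z=0
after  3: x0=0x6c x1=0x06 x2=0x8f x3=0xf9 x4=0x0b x5=0xfb  N=0 Z=0
after  4: x0=0x6c x1=0x73 x2=0x8f x3=0xf9 x4=0x0b x5=0xfb  N=0 Z=0
-- IRQ taken; context saved, return-PC = 5 --

K = 4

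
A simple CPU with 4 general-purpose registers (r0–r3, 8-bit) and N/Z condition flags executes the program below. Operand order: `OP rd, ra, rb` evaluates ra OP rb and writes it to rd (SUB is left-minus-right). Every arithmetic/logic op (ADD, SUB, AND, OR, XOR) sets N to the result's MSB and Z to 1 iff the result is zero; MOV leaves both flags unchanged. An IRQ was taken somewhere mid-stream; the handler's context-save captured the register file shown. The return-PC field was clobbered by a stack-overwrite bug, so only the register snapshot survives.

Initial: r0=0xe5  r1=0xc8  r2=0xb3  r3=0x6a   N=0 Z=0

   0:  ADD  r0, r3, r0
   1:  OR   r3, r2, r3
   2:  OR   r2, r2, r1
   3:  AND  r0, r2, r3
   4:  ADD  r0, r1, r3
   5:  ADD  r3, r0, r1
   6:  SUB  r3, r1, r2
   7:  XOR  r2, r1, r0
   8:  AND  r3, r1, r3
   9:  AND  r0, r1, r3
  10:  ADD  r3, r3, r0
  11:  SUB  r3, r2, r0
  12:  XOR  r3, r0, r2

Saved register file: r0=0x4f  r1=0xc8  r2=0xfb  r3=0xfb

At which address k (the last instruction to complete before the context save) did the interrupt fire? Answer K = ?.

after  0: r0=0x4f r1=0xc8 r2=0xb3 r3=0x6a  N=0 Z=0
after  1: r0=0x4f r1=0xc8 r2=0xb3 r3=0xfb  N=1 Z=0
after  2: r0=0x4f r1=0xc8 r2=0xfb r3=0xfb  N=1 Z=0
-- IRQ taken; context saved, return-PC = 3 --

K = 2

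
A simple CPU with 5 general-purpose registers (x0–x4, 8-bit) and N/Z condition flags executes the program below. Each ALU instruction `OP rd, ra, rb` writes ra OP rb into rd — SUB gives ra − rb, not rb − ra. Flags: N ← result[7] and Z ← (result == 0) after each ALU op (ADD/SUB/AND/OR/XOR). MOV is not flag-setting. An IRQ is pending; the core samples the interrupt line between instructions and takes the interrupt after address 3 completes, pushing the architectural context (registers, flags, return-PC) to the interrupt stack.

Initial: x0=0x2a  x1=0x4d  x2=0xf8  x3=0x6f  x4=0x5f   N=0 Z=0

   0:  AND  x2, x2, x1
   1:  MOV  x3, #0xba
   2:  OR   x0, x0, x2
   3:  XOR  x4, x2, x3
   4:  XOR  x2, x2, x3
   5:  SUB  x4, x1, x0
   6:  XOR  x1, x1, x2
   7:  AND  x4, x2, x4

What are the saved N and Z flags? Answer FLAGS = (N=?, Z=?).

after  0: x0=0x2a x1=0x4d x2=0x48 x3=0x6f x4=0x5f  N=0 Z=0
after  1: x0=0x2a x1=0x4d x2=0x48 x3=0xba x4=0x5f  N=0 Z=0
after  2: x0=0x6a x1=0x4d x2=0x48 x3=0xba x4=0x5f  N=0 Z=0
after  3: x0=0x6a x1=0x4d x2=0x48 x3=0xba x4=0xf2  N=1 Z=0
-- IRQ taken; context saved, return-PC = 4 --

FLAGS = (N=1, Z=0)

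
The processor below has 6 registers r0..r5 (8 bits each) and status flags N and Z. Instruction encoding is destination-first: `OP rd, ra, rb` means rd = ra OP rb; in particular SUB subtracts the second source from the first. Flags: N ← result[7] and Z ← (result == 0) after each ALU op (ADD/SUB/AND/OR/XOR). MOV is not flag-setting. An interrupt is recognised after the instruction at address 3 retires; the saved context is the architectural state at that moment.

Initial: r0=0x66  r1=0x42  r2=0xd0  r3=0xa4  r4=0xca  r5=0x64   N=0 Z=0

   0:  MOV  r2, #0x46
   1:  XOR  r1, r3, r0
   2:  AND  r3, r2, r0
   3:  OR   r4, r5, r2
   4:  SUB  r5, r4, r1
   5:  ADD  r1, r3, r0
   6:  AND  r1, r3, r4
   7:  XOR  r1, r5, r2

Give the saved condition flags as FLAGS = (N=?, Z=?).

after  0: r0=0x66 r1=0x42 r2=0x46 r3=0xa4 r4=0xca r5=0x64  N=0 Z=0
after  1: r0=0x66 r1=0xc2 r2=0x46 r3=0xa4 r4=0xca r5=0x64  N=1 Z=0
after  2: r0=0x66 r1=0xc2 r2=0x46 r3=0x46 r4=0xca r5=0x64  N=0 Z=0
after  3: r0=0x66 r1=0xc2 r2=0x46 r3=0x46 r4=0x66 r5=0x64  N=0 Z=0
-- IRQ taken; context saved, return-PC = 4 --

FLAGS = (N=0, Z=0)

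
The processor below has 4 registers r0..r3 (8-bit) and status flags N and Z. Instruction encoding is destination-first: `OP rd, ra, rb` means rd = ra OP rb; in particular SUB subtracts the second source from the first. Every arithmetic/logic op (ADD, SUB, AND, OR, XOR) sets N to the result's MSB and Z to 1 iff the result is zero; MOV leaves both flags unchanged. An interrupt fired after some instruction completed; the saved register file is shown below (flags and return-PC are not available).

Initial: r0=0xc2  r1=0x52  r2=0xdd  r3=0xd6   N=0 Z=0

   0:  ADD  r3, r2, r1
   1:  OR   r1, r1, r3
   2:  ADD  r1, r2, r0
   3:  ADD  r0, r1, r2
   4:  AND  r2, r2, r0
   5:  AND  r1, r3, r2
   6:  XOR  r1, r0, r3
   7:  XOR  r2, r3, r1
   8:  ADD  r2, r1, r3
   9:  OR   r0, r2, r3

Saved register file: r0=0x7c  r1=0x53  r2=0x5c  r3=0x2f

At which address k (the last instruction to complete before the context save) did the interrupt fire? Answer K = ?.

after  0: r0=0xc2 r1=0x52 r2=0xdd r3=0x2f  N=0 Z=0
after  1: r0=0xc2 r1=0x7f r2=0xdd r3=0x2f  N=0 Z=0
after  2: r0=0xc2 r1=0x9f r2=0xdd r3=0x2f  N=1 Z=0
after  3: r0=0x7c r1=0x9f r2=0xdd r3=0x2f  N=0 Z=0
after  4: r0=0x7c r1=0x9f r2=0x5c r3=0x2f  N=0 Z=0
after  5: r0=0x7c r1=0x0c r2=0x5c r3=0x2f  N=0 Z=0
after  6: r0=0x7c r1=0x53 r2=0x5c r3=0x2f  N=0 Z=0
-- IRQ taken; context saved, return-PC = 7 --

K = 6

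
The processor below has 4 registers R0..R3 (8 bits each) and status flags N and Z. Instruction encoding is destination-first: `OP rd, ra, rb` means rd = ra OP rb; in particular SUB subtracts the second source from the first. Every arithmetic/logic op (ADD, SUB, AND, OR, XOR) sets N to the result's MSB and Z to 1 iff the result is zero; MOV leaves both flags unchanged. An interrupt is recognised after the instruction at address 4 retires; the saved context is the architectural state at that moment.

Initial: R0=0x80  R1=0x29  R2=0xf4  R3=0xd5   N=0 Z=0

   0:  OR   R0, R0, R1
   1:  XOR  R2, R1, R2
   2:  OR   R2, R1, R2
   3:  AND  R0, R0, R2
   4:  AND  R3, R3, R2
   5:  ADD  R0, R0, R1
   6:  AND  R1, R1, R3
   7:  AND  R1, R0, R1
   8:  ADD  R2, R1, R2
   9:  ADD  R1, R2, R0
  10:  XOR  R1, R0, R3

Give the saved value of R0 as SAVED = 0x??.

after  0: R0=0xa9 R1=0x29 R2=0xf4 R3=0xd5  N=1 Z=0
after  1: R0=0xa9 R1=0x29 R2=0xdd R3=0xd5  N=1 Z=0
after  2: R0=0xa9 R1=0x29 R2=0xfd R3=0xd5  N=1 Z=0
after  3: R0=0xa9 R1=0x29 R2=0xfd R3=0xd5  N=1 Z=0
after  4: R0=0xa9 R1=0x29 R2=0xfd R3=0xd5  N=1 Z=0
-- IRQ taken; context saved, return-PC = 5 --

SAVED = 0xa9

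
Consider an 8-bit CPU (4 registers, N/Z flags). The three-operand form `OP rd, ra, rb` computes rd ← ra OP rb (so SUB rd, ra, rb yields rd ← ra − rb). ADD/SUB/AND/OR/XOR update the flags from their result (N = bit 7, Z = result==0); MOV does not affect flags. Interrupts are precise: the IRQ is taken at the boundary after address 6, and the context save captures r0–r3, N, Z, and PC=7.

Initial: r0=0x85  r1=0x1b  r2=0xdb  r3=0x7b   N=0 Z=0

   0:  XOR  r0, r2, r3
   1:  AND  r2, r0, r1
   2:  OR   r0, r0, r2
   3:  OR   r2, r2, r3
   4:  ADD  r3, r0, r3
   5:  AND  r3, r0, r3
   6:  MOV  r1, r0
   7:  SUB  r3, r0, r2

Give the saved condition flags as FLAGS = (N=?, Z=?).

after  0: r0=0xa0 r1=0x1b r2=0xdb r3=0x7b  N=1 Z=0
after  1: r0=0xa0 r1=0x1b r2=0x00 r3=0x7b  N=0 Z=1
after  2: r0=0xa0 r1=0x1b r2=0x00 r3=0x7b  N=1 Z=0
after  3: r0=0xa0 r1=0x1b r2=0x7b r3=0x7b  N=0 Z=0
after  4: r0=0xa0 r1=0x1b r2=0x7b r3=0x1b  N=0 Z=0
after  5: r0=0xa0 r1=0x1b r2=0x7b r3=0x00  N=0 Z=1
after  6: r0=0xa0 r1=0xa0 r2=0x7b r3=0x00  N=0 Z=1
-- IRQ taken; context saved, return-PC = 7 --

FLAGS = (N=0, Z=1)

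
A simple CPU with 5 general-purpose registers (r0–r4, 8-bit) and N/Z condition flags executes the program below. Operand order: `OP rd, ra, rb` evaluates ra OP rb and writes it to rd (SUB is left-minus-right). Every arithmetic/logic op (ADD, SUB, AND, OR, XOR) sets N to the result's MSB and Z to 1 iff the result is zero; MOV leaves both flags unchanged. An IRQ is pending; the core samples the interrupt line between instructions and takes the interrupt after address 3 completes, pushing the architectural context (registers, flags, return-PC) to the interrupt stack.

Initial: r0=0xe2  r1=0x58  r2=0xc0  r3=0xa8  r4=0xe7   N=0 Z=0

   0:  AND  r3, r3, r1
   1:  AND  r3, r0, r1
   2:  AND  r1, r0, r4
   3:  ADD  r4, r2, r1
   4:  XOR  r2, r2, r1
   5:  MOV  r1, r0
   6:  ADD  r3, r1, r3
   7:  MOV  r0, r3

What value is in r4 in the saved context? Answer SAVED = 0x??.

after  0: r0=0xe2 r1=0x58 r2=0xc0 r3=0x08 r4=0xe7  N=0 Z=0
after  1: r0=0xe2 r1=0x58 r2=0xc0 r3=0x40 r4=0xe7  N=0 Z=0
after  2: r0=0xe2 r1=0xe2 r2=0xc0 r3=0x40 r4=0xe7  N=1 Z=0
after  3: r0=0xe2 r1=0xe2 r2=0xc0 r3=0x40 r4=0xa2  N=1 Z=0
-- IRQ taken; context saved, return-PC = 4 --

SAVED = 0xa2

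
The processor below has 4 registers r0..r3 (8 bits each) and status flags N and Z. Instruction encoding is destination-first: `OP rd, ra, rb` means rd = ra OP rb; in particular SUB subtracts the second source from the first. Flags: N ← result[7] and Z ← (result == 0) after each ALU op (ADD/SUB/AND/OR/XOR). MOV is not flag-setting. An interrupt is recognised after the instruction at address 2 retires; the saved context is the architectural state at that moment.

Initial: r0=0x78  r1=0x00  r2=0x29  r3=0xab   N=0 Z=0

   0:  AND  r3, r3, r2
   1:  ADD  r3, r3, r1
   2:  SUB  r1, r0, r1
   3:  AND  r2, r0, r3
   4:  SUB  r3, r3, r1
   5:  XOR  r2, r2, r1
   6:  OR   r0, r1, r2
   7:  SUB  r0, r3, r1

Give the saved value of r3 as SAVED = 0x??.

SAVED = 0x29

after  0: r0=0x78 r1=0x00 r2=0x29 r3=0x29  N=0 Z=0
after  1: r0=0x78 r1=0x00 r2=0x29 r3=0x29  N=0 Z=0
after  2: r0=0x78 r1=0x78 r2=0x29 r3=0x29  N=0 Z=0
-- IRQ taken; context saved, return-PC = 3 --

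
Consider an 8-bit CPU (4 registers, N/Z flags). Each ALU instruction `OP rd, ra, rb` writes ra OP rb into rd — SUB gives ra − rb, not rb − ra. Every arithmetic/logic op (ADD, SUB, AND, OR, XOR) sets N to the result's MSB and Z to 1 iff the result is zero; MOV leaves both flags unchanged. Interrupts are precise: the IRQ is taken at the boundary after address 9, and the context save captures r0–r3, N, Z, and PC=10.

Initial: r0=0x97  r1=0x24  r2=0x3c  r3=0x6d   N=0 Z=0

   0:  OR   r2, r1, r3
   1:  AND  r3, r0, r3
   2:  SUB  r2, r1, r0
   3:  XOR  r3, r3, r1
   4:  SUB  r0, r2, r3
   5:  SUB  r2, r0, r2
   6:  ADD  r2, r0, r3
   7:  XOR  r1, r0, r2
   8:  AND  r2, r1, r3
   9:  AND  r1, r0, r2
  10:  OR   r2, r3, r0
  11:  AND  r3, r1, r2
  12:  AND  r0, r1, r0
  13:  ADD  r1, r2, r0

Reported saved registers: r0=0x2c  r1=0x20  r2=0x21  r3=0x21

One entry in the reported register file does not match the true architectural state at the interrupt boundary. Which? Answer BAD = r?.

after  0: r0=0x97 r1=0x24 r2=0x6d r3=0x6d  N=0 Z=0
after  1: r0=0x97 r1=0x24 r2=0x6d r3=0x05  N=0 Z=0
after  2: r0=0x97 r1=0x24 r2=0x8d r3=0x05  N=1 Z=0
after  3: r0=0x97 r1=0x24 r2=0x8d r3=0x21  N=0 Z=0
after  4: r0=0x6c r1=0x24 r2=0x8d r3=0x21  N=0 Z=0
after  5: r0=0x6c r1=0x24 r2=0xdf r3=0x21  N=1 Z=0
after  6: r0=0x6c r1=0x24 r2=0x8d r3=0x21  N=1 Z=0
after  7: r0=0x6c r1=0xe1 r2=0x8d r3=0x21  N=1 Z=0
after  8: r0=0x6c r1=0xe1 r2=0x21 r3=0x21  N=0 Z=0
after  9: r0=0x6c r1=0x20 r2=0x21 r3=0x21  N=0 Z=0
-- IRQ taken; context saved, return-PC = 10 --
mismatch: r0: reported 0x2c vs actual 0x6c

BAD = r0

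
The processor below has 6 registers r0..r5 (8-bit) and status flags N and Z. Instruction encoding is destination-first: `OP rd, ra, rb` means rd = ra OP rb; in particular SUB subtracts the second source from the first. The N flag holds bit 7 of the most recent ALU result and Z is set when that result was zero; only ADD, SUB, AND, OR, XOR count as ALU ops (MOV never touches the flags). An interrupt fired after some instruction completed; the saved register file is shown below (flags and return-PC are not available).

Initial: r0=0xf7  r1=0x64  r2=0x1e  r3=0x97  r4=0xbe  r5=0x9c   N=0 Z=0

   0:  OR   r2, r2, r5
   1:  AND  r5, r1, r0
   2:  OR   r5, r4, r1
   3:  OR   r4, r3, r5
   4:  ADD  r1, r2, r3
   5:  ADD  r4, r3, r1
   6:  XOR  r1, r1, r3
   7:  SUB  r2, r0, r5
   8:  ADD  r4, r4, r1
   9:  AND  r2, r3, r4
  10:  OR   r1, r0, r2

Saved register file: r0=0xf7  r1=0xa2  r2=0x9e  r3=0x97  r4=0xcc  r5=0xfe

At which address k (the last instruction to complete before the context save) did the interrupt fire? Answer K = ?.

K = 6

after  0: r0=0xf7 r1=0x64 r2=0x9e r3=0x97 r4=0xbe r5=0x9c  N=1 Z=0
after  1: r0=0xf7 r1=0x64 r2=0x9e r3=0x97 r4=0xbe r5=0x64  N=0 Z=0
after  2: r0=0xf7 r1=0x64 r2=0x9e r3=0x97 r4=0xbe r5=0xfe  N=1 Z=0
after  3: r0=0xf7 r1=0x64 r2=0x9e r3=0x97 r4=0xff r5=0xfe  N=1 Z=0
after  4: r0=0xf7 r1=0x35 r2=0x9e r3=0x97 r4=0xff r5=0xfe  N=0 Z=0
after  5: r0=0xf7 r1=0x35 r2=0x9e r3=0x97 r4=0xcc r5=0xfe  N=1 Z=0
after  6: r0=0xf7 r1=0xa2 r2=0x9e r3=0x97 r4=0xcc r5=0xfe  N=1 Z=0
-- IRQ taken; context saved, return-PC = 7 --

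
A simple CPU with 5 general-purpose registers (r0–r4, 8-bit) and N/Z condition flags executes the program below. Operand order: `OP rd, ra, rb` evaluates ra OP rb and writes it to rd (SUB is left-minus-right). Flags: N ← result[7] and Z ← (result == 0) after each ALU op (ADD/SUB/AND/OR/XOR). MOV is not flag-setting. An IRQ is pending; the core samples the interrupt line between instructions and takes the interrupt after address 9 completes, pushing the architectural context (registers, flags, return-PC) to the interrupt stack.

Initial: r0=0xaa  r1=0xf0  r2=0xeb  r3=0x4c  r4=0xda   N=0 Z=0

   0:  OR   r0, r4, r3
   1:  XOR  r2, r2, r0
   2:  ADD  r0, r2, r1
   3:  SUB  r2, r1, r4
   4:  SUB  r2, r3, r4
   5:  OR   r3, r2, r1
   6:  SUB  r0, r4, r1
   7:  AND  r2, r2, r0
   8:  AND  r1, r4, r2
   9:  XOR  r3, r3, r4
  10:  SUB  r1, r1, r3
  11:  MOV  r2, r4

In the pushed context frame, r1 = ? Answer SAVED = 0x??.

after  0: r0=0xde r1=0xf0 r2=0xeb r3=0x4c r4=0xda  N=1 Z=0
after  1: r0=0xde r1=0xf0 r2=0x35 r3=0x4c r4=0xda  N=0 Z=0
after  2: r0=0x25 r1=0xf0 r2=0x35 r3=0x4c r4=0xda  N=0 Z=0
after  3: r0=0x25 r1=0xf0 r2=0x16 r3=0x4c r4=0xda  N=0 Z=0
after  4: r0=0x25 r1=0xf0 r2=0x72 r3=0x4c r4=0xda  N=0 Z=0
after  5: r0=0x25 r1=0xf0 r2=0x72 r3=0xf2 r4=0xda  N=1 Z=0
after  6: r0=0xea r1=0xf0 r2=0x72 r3=0xf2 r4=0xda  N=1 Z=0
after  7: r0=0xea r1=0xf0 r2=0x62 r3=0xf2 r4=0xda  N=0 Z=0
after  8: r0=0xea r1=0x42 r2=0x62 r3=0xf2 r4=0xda  N=0 Z=0
after  9: r0=0xea r1=0x42 r2=0x62 r3=0x28 r4=0xda  N=0 Z=0
-- IRQ taken; context saved, return-PC = 10 --

SAVED = 0x42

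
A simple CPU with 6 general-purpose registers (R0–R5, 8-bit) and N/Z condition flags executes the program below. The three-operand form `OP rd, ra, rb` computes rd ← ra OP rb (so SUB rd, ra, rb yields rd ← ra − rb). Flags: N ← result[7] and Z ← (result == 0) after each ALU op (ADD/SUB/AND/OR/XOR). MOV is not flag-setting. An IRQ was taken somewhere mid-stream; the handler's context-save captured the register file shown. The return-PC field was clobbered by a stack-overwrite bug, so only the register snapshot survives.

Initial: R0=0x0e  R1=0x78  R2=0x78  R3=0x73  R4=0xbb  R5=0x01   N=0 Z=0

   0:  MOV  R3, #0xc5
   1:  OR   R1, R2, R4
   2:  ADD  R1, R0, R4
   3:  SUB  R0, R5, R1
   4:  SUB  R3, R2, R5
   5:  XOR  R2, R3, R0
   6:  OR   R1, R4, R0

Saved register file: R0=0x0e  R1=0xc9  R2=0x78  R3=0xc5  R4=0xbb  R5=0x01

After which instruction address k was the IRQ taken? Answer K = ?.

after  0: R0=0x0e R1=0x78 R2=0x78 R3=0xc5 R4=0xbb R5=0x01  N=0 Z=0
after  1: R0=0x0e R1=0xfb R2=0x78 R3=0xc5 R4=0xbb R5=0x01  N=1 Z=0
after  2: R0=0x0e R1=0xc9 R2=0x78 R3=0xc5 R4=0xbb R5=0x01  N=1 Z=0
-- IRQ taken; context saved, return-PC = 3 --

K = 2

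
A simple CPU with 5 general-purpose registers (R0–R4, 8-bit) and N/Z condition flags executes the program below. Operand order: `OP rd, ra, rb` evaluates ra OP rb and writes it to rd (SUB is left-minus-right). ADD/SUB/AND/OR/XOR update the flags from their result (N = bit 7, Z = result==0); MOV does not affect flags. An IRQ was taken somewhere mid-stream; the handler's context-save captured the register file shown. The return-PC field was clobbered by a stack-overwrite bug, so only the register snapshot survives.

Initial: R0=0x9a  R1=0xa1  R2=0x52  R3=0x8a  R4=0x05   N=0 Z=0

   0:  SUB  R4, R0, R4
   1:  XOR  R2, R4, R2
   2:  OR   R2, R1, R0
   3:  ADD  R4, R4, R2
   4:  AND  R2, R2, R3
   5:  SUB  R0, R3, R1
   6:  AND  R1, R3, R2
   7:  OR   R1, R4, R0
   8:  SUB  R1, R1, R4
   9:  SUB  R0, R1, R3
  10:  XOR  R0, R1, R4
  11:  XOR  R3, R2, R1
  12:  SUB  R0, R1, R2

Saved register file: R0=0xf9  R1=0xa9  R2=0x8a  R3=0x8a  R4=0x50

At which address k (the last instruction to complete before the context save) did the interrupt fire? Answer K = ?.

K = 10

after  0: R0=0x9a R1=0xa1 R2=0x52 R3=0x8a R4=0x95  N=1 Z=0
after  1: R0=0x9a R1=0xa1 R2=0xc7 R3=0x8a R4=0x95  N=1 Z=0
after  2: R0=0x9a R1=0xa1 R2=0xbb R3=0x8a R4=0x95  N=1 Z=0
after  3: R0=0x9a R1=0xa1 R2=0xbb R3=0x8a R4=0x50  N=0 Z=0
after  4: R0=0x9a R1=0xa1 R2=0x8a R3=0x8a R4=0x50  N=1 Z=0
after  5: R0=0xe9 R1=0xa1 R2=0x8a R3=0x8a R4=0x50  N=1 Z=0
after  6: R0=0xe9 R1=0x8a R2=0x8a R3=0x8a R4=0x50  N=1 Z=0
after  7: R0=0xe9 R1=0xf9 R2=0x8a R3=0x8a R4=0x50  N=1 Z=0
after  8: R0=0xe9 R1=0xa9 R2=0x8a R3=0x8a R4=0x50  N=1 Z=0
after  9: R0=0x1f R1=0xa9 R2=0x8a R3=0x8a R4=0x50  N=0 Z=0
after 10: R0=0xf9 R1=0xa9 R2=0x8a R3=0x8a R4=0x50  N=1 Z=0
-- IRQ taken; context saved, return-PC = 11 --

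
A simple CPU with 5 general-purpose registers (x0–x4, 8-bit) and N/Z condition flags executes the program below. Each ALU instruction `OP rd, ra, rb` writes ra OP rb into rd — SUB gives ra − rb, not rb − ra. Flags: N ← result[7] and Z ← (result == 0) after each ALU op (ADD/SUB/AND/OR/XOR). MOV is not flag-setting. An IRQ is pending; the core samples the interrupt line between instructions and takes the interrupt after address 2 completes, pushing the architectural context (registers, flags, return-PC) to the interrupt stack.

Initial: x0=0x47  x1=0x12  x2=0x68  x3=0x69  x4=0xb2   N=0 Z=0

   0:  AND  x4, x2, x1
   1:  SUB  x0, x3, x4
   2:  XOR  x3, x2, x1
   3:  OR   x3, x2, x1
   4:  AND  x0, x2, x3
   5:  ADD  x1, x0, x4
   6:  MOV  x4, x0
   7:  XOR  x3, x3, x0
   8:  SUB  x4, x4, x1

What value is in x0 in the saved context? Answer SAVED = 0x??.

after  0: x0=0x47 x1=0x12 x2=0x68 x3=0x69 x4=0x00  N=0 Z=1
after  1: x0=0x69 x1=0x12 x2=0x68 x3=0x69 x4=0x00  N=0 Z=0
after  2: x0=0x69 x1=0x12 x2=0x68 x3=0x7a x4=0x00  N=0 Z=0
-- IRQ taken; context saved, return-PC = 3 --

SAVED = 0x69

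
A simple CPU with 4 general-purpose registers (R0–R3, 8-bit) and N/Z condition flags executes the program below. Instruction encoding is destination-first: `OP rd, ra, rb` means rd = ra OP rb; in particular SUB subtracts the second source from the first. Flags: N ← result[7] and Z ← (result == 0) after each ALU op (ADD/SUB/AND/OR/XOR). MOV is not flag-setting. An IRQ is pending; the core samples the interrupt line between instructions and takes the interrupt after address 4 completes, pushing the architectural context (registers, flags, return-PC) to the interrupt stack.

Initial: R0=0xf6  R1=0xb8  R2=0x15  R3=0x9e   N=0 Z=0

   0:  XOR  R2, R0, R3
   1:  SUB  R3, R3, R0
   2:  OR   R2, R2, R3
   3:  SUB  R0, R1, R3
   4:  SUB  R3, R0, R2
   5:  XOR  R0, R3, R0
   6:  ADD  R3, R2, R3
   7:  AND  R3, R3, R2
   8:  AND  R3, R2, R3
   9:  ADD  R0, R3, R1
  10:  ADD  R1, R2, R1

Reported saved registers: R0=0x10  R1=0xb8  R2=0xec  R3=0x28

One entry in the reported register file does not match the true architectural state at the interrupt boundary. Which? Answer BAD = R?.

BAD = R2

after  0: R0=0xf6 R1=0xb8 R2=0x68 R3=0x9e  N=0 Z=0
after  1: R0=0xf6 R1=0xb8 R2=0x68 R3=0xa8  N=1 Z=0
after  2: R0=0xf6 R1=0xb8 R2=0xe8 R3=0xa8  N=1 Z=0
after  3: R0=0x10 R1=0xb8 R2=0xe8 R3=0xa8  N=0 Z=0
after  4: R0=0x10 R1=0xb8 R2=0xe8 R3=0x28  N=0 Z=0
-- IRQ taken; context saved, return-PC = 5 --
mismatch: R2: reported 0xec vs actual 0xe8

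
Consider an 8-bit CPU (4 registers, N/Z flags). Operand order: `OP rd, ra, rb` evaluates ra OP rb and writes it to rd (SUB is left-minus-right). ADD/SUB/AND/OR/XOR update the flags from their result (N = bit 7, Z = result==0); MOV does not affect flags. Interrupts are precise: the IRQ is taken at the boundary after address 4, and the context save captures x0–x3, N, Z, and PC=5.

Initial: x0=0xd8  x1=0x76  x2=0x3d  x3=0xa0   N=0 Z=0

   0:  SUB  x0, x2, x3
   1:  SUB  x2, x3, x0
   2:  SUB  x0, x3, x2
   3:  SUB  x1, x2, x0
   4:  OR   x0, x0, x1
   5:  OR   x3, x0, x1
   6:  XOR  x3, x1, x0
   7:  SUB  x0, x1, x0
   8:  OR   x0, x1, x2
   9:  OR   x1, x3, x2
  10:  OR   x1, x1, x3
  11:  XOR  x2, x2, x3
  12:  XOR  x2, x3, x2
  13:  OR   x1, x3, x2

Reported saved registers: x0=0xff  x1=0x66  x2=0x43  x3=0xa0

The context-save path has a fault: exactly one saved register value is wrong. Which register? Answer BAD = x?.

BAD = x2

after  0: x0=0x9d x1=0x76 x2=0x3d x3=0xa0  N=1 Z=0
after  1: x0=0x9d x1=0x76 x2=0x03 x3=0xa0  N=0 Z=0
after  2: x0=0x9d x1=0x76 x2=0x03 x3=0xa0  N=1 Z=0
after  3: x0=0x9d x1=0x66 x2=0x03 x3=0xa0  N=0 Z=0
after  4: x0=0xff x1=0x66 x2=0x03 x3=0xa0  N=1 Z=0
-- IRQ taken; context saved, return-PC = 5 --
mismatch: x2: reported 0x43 vs actual 0x03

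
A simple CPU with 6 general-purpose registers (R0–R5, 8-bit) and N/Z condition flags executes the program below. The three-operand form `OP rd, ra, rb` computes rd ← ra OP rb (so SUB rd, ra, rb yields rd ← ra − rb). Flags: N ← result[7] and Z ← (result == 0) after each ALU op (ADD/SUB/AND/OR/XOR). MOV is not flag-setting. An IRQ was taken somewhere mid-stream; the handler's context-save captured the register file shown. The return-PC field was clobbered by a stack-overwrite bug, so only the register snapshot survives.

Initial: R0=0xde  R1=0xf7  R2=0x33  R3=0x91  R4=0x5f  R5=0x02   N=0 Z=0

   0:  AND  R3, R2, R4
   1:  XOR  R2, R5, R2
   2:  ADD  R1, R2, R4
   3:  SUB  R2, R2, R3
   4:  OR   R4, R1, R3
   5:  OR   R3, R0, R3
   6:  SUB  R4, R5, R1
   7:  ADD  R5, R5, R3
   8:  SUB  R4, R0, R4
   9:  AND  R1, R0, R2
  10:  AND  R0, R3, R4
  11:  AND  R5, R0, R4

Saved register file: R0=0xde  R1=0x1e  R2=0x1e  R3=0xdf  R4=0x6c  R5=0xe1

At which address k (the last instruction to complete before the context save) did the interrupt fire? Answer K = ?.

after  0: R0=0xde R1=0xf7 R2=0x33 R3=0x13 R4=0x5f R5=0x02  N=0 Z=0
after  1: R0=0xde R1=0xf7 R2=0x31 R3=0x13 R4=0x5f R5=0x02  N=0 Z=0
after  2: R0=0xde R1=0x90 R2=0x31 R3=0x13 R4=0x5f R5=0x02  N=1 Z=0
after  3: R0=0xde R1=0x90 R2=0x1e R3=0x13 R4=0x5f R5=0x02  N=0 Z=0
after  4: R0=0xde R1=0x90 R2=0x1e R3=0x13 R4=0x93 R5=0x02  N=1 Z=0
after  5: R0=0xde R1=0x90 R2=0x1e R3=0xdf R4=0x93 R5=0x02  N=1 Z=0
after  6: R0=0xde R1=0x90 R2=0x1e R3=0xdf R4=0x72 R5=0x02  N=0 Z=0
after  7: R0=0xde R1=0x90 R2=0x1e R3=0xdf R4=0x72 R5=0xe1  N=1 Z=0
after  8: R0=0xde R1=0x90 R2=0x1e R3=0xdf R4=0x6c R5=0xe1  N=0 Z=0
after  9: R0=0xde R1=0x1e R2=0x1e R3=0xdf R4=0x6c R5=0xe1  N=0 Z=0
-- IRQ taken; context saved, return-PC = 10 --

K = 9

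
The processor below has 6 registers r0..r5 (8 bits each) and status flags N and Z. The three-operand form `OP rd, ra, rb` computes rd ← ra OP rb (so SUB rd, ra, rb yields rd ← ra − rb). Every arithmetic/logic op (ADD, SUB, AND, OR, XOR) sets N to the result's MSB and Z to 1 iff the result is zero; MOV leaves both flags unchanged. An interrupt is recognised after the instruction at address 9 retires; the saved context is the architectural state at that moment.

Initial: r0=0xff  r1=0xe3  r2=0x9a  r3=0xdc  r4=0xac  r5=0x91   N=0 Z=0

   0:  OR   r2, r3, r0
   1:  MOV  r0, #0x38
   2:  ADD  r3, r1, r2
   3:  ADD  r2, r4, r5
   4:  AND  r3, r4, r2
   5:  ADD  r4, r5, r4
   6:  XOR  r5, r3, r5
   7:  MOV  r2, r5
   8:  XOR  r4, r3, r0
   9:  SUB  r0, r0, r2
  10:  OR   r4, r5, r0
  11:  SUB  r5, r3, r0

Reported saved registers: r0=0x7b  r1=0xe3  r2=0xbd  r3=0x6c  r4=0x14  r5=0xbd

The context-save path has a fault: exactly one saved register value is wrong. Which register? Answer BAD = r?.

after  0: r0=0xff r1=0xe3 r2=0xff r3=0xdc r4=0xac r5=0x91  N=1 Z=0
after  1: r0=0x38 r1=0xe3 r2=0xff r3=0xdc r4=0xac r5=0x91  N=1 Z=0
after  2: r0=0x38 r1=0xe3 r2=0xff r3=0xe2 r4=0xac r5=0x91  N=1 Z=0
after  3: r0=0x38 r1=0xe3 r2=0x3d r3=0xe2 r4=0xac r5=0x91  N=0 Z=0
after  4: r0=0x38 r1=0xe3 r2=0x3d r3=0x2c r4=0xac r5=0x91  N=0 Z=0
after  5: r0=0x38 r1=0xe3 r2=0x3d r3=0x2c r4=0x3d r5=0x91  N=0 Z=0
after  6: r0=0x38 r1=0xe3 r2=0x3d r3=0x2c r4=0x3d r5=0xbd  N=1 Z=0
after  7: r0=0x38 r1=0xe3 r2=0xbd r3=0x2c r4=0x3d r5=0xbd  N=1 Z=0
after  8: r0=0x38 r1=0xe3 r2=0xbd r3=0x2c r4=0x14 r5=0xbd  N=0 Z=0
after  9: r0=0x7b r1=0xe3 r2=0xbd r3=0x2c r4=0x14 r5=0xbd  N=0 Z=0
-- IRQ taken; context saved, return-PC = 10 --
mismatch: r3: reported 0x6c vs actual 0x2c

BAD = r3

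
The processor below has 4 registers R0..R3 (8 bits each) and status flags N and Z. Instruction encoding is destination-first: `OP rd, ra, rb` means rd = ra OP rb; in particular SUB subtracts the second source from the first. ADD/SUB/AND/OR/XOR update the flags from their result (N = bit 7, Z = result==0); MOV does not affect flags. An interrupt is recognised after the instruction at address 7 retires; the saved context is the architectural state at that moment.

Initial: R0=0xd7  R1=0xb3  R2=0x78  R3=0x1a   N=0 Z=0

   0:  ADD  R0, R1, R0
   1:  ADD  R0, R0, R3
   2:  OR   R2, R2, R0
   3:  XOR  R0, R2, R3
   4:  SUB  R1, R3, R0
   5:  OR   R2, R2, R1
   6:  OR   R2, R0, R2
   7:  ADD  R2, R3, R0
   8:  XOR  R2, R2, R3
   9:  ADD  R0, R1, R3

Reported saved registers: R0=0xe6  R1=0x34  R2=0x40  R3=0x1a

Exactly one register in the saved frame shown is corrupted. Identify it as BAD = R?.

after  0: R0=0x8a R1=0xb3 R2=0x78 R3=0x1a  N=1 Z=0
after  1: R0=0xa4 R1=0xb3 R2=0x78 R3=0x1a  N=1 Z=0
after  2: R0=0xa4 R1=0xb3 R2=0xfc R3=0x1a  N=1 Z=0
after  3: R0=0xe6 R1=0xb3 R2=0xfc R3=0x1a  N=1 Z=0
after  4: R0=0xe6 R1=0x34 R2=0xfc R3=0x1a  N=0 Z=0
after  5: R0=0xe6 R1=0x34 R2=0xfc R3=0x1a  N=1 Z=0
after  6: R0=0xe6 R1=0x34 R2=0xfe R3=0x1a  N=1 Z=0
after  7: R0=0xe6 R1=0x34 R2=0x00 R3=0x1a  N=0 Z=1
-- IRQ taken; context saved, return-PC = 8 --
mismatch: R2: reported 0x40 vs actual 0x00

BAD = R2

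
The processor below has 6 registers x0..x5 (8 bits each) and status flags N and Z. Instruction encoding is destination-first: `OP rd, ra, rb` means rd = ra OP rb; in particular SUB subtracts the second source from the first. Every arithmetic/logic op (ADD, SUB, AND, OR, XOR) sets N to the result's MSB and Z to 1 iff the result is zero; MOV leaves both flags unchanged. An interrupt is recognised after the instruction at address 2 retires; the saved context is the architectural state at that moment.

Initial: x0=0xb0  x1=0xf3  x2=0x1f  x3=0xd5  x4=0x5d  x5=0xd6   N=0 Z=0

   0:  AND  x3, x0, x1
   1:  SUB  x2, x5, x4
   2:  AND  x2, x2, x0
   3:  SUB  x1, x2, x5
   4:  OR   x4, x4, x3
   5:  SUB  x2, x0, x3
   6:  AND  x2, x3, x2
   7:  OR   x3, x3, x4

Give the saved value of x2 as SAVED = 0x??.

after  0: x0=0xb0 x1=0xf3 x2=0x1f x3=0xb0 x4=0x5d x5=0xd6  N=1 Z=0
after  1: x0=0xb0 x1=0xf3 x2=0x79 x3=0xb0 x4=0x5d x5=0xd6  N=0 Z=0
after  2: x0=0xb0 x1=0xf3 x2=0x30 x3=0xb0 x4=0x5d x5=0xd6  N=0 Z=0
-- IRQ taken; context saved, return-PC = 3 --

SAVED = 0x30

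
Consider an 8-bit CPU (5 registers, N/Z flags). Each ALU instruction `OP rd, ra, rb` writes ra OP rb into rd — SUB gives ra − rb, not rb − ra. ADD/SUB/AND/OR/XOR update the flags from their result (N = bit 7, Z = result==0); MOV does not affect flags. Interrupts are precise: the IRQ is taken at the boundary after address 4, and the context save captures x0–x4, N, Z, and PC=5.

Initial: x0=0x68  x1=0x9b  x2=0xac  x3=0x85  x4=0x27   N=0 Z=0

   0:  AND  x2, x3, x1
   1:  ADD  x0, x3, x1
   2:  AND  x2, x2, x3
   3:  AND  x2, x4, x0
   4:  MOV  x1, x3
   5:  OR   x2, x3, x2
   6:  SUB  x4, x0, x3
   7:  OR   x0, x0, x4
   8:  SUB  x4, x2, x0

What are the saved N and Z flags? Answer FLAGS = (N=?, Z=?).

FLAGS = (N=0, Z=0)

after  0: x0=0x68 x1=0x9b x2=0x81 x3=0x85 x4=0x27  N=1 Z=0
after  1: x0=0x20 x1=0x9b x2=0x81 x3=0x85 x4=0x27  N=0 Z=0
after  2: x0=0x20 x1=0x9b x2=0x81 x3=0x85 x4=0x27  N=1 Z=0
after  3: x0=0x20 x1=0x9b x2=0x20 x3=0x85 x4=0x27  N=0 Z=0
after  4: x0=0x20 x1=0x85 x2=0x20 x3=0x85 x4=0x27  N=0 Z=0
-- IRQ taken; context saved, return-PC = 5 --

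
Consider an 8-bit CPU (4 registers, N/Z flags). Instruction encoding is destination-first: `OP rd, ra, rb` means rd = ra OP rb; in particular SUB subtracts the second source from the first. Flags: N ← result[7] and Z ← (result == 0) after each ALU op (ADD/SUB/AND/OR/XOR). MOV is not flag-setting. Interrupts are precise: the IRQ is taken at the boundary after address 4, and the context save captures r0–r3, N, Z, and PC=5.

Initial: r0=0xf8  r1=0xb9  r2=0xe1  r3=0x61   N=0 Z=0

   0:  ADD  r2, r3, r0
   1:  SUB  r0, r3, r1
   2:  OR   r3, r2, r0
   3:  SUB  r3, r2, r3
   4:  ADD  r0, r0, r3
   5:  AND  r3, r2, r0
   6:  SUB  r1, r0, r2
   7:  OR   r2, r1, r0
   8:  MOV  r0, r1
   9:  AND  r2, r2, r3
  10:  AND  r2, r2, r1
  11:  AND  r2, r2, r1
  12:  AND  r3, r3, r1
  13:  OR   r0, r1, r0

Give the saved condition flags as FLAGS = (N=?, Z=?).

FLAGS = (N=0, Z=0)

after  0: r0=0xf8 r1=0xb9 r2=0x59 r3=0x61  N=0 Z=0
after  1: r0=0xa8 r1=0xb9 r2=0x59 r3=0x61  N=1 Z=0
after  2: r0=0xa8 r1=0xb9 r2=0x59 r3=0xf9  N=1 Z=0
after  3: r0=0xa8 r1=0xb9 r2=0x59 r3=0x60  N=0 Z=0
after  4: r0=0x08 r1=0xb9 r2=0x59 r3=0x60  N=0 Z=0
-- IRQ taken; context saved, return-PC = 5 --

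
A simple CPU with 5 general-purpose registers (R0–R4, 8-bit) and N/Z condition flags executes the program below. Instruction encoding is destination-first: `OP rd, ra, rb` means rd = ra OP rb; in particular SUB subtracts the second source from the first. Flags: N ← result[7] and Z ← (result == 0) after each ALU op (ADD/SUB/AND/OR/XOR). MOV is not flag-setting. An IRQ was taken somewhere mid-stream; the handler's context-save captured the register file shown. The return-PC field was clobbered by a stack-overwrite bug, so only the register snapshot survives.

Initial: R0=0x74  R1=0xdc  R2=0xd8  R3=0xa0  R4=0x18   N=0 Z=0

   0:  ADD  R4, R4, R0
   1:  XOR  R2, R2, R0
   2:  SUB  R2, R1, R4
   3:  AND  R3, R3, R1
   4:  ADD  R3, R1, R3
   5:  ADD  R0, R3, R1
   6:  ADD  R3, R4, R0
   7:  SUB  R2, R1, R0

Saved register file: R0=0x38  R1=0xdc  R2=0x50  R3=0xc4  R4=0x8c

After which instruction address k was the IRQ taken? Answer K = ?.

after  0: R0=0x74 R1=0xdc R2=0xd8 R3=0xa0 R4=0x8c  N=1 Z=0
after  1: R0=0x74 R1=0xdc R2=0xac R3=0xa0 R4=0x8c  N=1 Z=0
after  2: R0=0x74 R1=0xdc R2=0x50 R3=0xa0 R4=0x8c  N=0 Z=0
after  3: R0=0x74 R1=0xdc R2=0x50 R3=0x80 R4=0x8c  N=1 Z=0
after  4: R0=0x74 R1=0xdc R2=0x50 R3=0x5c R4=0x8c  N=0 Z=0
after  5: R0=0x38 R1=0xdc R2=0x50 R3=0x5c R4=0x8c  N=0 Z=0
after  6: R0=0x38 R1=0xdc R2=0x50 R3=0xc4 R4=0x8c  N=1 Z=0
-- IRQ taken; context saved, return-PC = 7 --

K = 6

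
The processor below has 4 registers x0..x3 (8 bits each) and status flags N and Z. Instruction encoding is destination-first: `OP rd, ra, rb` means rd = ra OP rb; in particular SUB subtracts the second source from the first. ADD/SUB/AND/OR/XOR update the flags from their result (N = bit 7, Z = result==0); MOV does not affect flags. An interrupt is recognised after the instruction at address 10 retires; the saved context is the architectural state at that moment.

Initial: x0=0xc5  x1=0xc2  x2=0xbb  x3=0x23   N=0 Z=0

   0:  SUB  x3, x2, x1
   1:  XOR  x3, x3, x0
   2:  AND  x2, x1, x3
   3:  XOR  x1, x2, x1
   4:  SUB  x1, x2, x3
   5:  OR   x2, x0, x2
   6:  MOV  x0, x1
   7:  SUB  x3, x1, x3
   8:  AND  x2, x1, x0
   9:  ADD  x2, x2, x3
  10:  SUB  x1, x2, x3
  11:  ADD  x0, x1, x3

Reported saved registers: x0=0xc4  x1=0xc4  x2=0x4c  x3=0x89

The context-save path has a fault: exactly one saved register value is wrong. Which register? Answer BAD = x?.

after  0: x0=0xc5 x1=0xc2 x2=0xbb x3=0xf9  N=1 Z=0
after  1: x0=0xc5 x1=0xc2 x2=0xbb x3=0x3c  N=0 Z=0
after  2: x0=0xc5 x1=0xc2 x2=0x00 x3=0x3c  N=0 Z=1
after  3: x0=0xc5 x1=0xc2 x2=0x00 x3=0x3c  N=1 Z=0
after  4: x0=0xc5 x1=0xc4 x2=0x00 x3=0x3c  N=1 Z=0
after  5: x0=0xc5 x1=0xc4 x2=0xc5 x3=0x3c  N=1 Z=0
after  6: x0=0xc4 x1=0xc4 x2=0xc5 x3=0x3c  N=1 Z=0
after  7: x0=0xc4 x1=0xc4 x2=0xc5 x3=0x88  N=1 Z=0
after  8: x0=0xc4 x1=0xc4 x2=0xc4 x3=0x88  N=1 Z=0
after  9: x0=0xc4 x1=0xc4 x2=0x4c x3=0x88  N=0 Z=0
after 10: x0=0xc4 x1=0xc4 x2=0x4c x3=0x88  N=1 Z=0
-- IRQ taken; context saved, return-PC = 11 --
mismatch: x3: reported 0x89 vs actual 0x88

BAD = x3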